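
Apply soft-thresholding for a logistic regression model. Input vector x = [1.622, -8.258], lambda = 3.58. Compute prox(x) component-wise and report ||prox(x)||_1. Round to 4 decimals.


Soft-thresholding with lambda = 3.58:
prox(1.622) = sign(1.622)*max(|1.622| - 3.58, 0) = 0.0
prox(-8.258) = sign(-8.258)*max(|-8.258| - 3.58, 0) = -4.678
prox(x) = [0.0, -4.678]
||prox(x)||_1 = 0.0 + 4.678 = 4.678


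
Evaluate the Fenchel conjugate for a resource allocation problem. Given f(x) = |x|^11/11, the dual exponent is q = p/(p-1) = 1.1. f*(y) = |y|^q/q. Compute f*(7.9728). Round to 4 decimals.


The conjugate exponent q satisfies 1/p + 1/q = 1.
p = 11, so q = 11/(11 - 1) = 1.1
|y|^q = 7.9728^1.1 = 9.8123
f*(7.9728) = 9.8123 / 1.1 = 8.9203


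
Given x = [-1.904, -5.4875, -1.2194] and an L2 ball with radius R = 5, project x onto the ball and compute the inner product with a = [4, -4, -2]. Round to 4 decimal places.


Step 1: Compute ||x|| (intermediates to 6 decimals).
||x|| = sqrt((-1.904)^2 + (-5.4875)^2 + (-1.2194)^2) = 5.935049
Step 2: Project.
Since ||x|| > R, scale = R/||x|| = 5/5.935049 = 0.842453, proj(x) = scale * x
proj(x) = [-1.604031, -4.622961, -1.027287]
Step 3: Dot product.
a^T * proj(x) = 4*(-1.604031) - 4*(-4.622961) - 2*(-1.027287) = 14.1303


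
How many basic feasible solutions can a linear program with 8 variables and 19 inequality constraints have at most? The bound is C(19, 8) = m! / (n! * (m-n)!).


Each vertex corresponds to some choice of n active constraints out of m, so the number of vertices is at most C(m, n) = m! / (n!(m-n)!).
m = 19, n = 8
Numerator: 19 * 18 * 17 * 16 * 15 * 14 * 13 * 12
Denominator: 8! = 40320
C(19, 8) = 75582


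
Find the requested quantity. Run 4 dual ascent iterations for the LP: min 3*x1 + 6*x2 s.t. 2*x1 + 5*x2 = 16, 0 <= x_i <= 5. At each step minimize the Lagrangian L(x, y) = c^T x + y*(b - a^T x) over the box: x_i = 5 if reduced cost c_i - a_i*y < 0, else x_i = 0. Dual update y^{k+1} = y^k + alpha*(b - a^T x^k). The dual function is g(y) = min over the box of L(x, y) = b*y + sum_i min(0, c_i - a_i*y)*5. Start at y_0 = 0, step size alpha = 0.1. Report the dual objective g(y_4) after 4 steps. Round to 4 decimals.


Dual ascent for LP: min 3*x1 + 6*x2, 2*x1 + 5*x2 = 16, 0 <= x_i <= 5
Step 1: y^k = 0.0, reduced costs: (3.0, 6.0)
  x^k = (0.0, 0.0), subgradient = b - a^T x = 16.0
  y^{k+1} = 0.0 + 0.1*16.0 = 1.6
Step 2: y^k = 1.6, reduced costs: (-0.2, -2.0)
  x^k = (5.0, 5.0), subgradient = b - a^T x = -19.0
  y^{k+1} = 1.6 + 0.1*-19.0 = -0.3
Step 3: y^k = -0.3, reduced costs: (3.6, 7.5)
  x^k = (0.0, 0.0), subgradient = b - a^T x = 16.0
  y^{k+1} = -0.3 + 0.1*16.0 = 1.3
Step 4: y^k = 1.3, reduced costs: (0.4, -0.5)
  x^k = (0.0, 5.0), subgradient = b - a^T x = -9.0
  y^{k+1} = 1.3 + 0.1*-9.0 = 0.4
Dual objective at y_4 = 0.4: reduced costs (2.2, 4.0), box minimizer x = (0.0, 0.0)
g(y_4) = b*y + (c1 - a1*y)*x1 + (c2 - a2*y)*x2 = 16*0.4 + 2.2*0.0 + 4.0*0.0 = 6.4 + 0.0 + 0.0 = 6.4


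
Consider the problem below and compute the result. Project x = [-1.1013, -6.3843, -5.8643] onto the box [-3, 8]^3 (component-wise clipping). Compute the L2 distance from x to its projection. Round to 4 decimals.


Project each component onto [-3, 8].
clip(-1.1013) = -1.1013, clip(-6.3843) = -3.0, clip(-5.8643) = -3.0
Projection = [-1.1013, -3.0, -3.0]
Squared diffs: [0.0, 11.4535, 8.2042]
Distance = sqrt(19.6577) = 4.4337


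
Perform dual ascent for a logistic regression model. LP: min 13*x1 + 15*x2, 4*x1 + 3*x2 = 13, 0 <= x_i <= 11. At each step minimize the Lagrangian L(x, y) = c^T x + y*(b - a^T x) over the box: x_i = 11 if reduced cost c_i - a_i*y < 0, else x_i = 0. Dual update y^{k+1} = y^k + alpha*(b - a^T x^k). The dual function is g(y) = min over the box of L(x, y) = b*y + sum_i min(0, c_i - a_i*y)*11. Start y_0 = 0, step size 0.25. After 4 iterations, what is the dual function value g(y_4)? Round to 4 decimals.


Dual ascent for LP: min 13*x1 + 15*x2, 4*x1 + 3*x2 = 13, 0 <= x_i <= 11
Step 1: y^k = 0.0, reduced costs: (13.0, 15.0)
  x^k = (0.0, 0.0), subgradient = b - a^T x = 13.0
  y^{k+1} = 0.0 + 0.25*13.0 = 3.25
Step 2: y^k = 3.25, reduced costs: (0.0, 5.25)
  x^k = (0.0, 0.0), subgradient = b - a^T x = 13.0
  y^{k+1} = 3.25 + 0.25*13.0 = 6.5
Step 3: y^k = 6.5, reduced costs: (-13.0, -4.5)
  x^k = (11.0, 11.0), subgradient = b - a^T x = -64.0
  y^{k+1} = 6.5 + 0.25*-64.0 = -9.5
Step 4: y^k = -9.5, reduced costs: (51.0, 43.5)
  x^k = (0.0, 0.0), subgradient = b - a^T x = 13.0
  y^{k+1} = -9.5 + 0.25*13.0 = -6.25
Dual objective at y_4 = -6.25: reduced costs (38.0, 33.75), box minimizer x = (0.0, 0.0)
g(y_4) = b*y + (c1 - a1*y)*x1 + (c2 - a2*y)*x2 = 13*(-6.25) + 38.0*0.0 + 33.75*0.0 = -81.25 + 0.0 + 0.0 = -81.25


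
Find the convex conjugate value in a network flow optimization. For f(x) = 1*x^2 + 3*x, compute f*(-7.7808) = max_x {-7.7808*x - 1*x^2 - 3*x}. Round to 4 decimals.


f*(y) = sup_x {y*x - a*x^2 - b*x} = sup_x {(y-b)*x - a*x^2}
FOC: (y - b) - 2a*x = 0 => x* = (y - b)/(2a)
x* = (-7.7808 - 3)/(2*1) = -5.3904
f*(-7.7808) = (y-b)^2/(4a) = (-7.7808 - 3)^2/(4*1)
= 116.2256/4 = 29.0564


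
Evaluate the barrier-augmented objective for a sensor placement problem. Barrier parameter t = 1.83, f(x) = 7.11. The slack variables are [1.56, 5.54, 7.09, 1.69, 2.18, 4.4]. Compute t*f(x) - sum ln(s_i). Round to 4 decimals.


Step 1: Compute log-barrier.
ln values: [0.4447, 1.712, 1.9587, 0.5247, 0.7793, 1.4816]
phi = -(0.4447 + 1.712 + 1.9587 + 0.5247 + 0.7793 + 1.4816) = -6.901
Step 2: Compute augmented objective.
t*f(x) = 1.83*7.11 = 13.0113
Total = 13.0113 - 6.901 = 6.1103


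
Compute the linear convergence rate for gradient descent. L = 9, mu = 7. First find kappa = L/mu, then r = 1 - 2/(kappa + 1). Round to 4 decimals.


Step 1: Compute the condition number.
kappa = L/mu = 9/7 = 1.2857
Step 2: Compute the convergence rate.
r = 1 - 2/(kappa + 1) = 1 - 2*mu/(L + mu) = (L - mu)/(L + mu) = 2/16 = 0.125


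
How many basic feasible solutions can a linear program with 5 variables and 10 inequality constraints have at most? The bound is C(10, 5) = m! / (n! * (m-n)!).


Each vertex corresponds to some choice of n active constraints out of m, so the number of vertices is at most C(m, n) = m! / (n!(m-n)!).
m = 10, n = 5
Numerator: 10 * 9 * 8 * 7 * 6
Denominator: 5! = 120
C(10, 5) = 252


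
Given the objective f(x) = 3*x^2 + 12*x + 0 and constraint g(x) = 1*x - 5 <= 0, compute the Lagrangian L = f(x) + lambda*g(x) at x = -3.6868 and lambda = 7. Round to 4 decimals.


Step 1: Evaluate f(x).
f(-3.6868) = 3*(-3.6868)^2 + 12*(-3.6868) + 0 = -3.4641
Step 2: Evaluate g(x).
g(-3.6868) = 1*-3.6868 - 5 = -8.6868
Step 3: Compute Lagrangian.
L = -3.4641 + 7*-8.6868 = -64.2717


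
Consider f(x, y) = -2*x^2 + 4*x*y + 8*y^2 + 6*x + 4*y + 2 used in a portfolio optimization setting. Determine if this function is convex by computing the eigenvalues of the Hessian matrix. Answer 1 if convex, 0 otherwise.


The Hessian of f(x,y) = -2*x^2 + 4*x*y + 8*y^2 + 6*x + 4*y + 2 is:
H = [[-4, 4], [4, 16]]
Trace = -4 + 16 = 12
Determinant = -4*16 - (4)^2 = -80
Discriminant = (12)^2 - 4*-80 = 464.0
Eigenvalues: lambda_1 = -4.7703, lambda_2 = 16.7703
The function is not convex.

0


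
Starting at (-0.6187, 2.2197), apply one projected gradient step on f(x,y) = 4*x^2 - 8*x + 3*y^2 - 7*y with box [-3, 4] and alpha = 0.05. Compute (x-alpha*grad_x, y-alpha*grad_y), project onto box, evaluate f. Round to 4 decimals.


Step 1: Compute gradient at (-0.6187, 2.2197).
grad_x = 2*4*-0.6187 - 8 = -12.9496
grad_y = 2*3*2.2197 - 7 = 6.3182
Step 2: Gradient step.
x_raw = -0.6187 - 0.05*-12.9496 = 0.0288
y_raw = 2.2197 - 0.05*6.3182 = 1.9038
Step 3: Project onto [-3, 4].
x_proj = clip(0.0288) = 0.0288
y_proj = clip(1.9038) = 1.9038
Step 4: Evaluate f.
f(0.0288, 1.9038) = -2.6802


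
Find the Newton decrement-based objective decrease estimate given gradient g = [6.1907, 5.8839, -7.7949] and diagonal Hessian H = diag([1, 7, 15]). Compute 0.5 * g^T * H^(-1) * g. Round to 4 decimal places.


Step 1: H is diagonal, so H^(-1) * g = [6.1907, 0.8406, -0.5197].
Step 2: g^T H^(-1) g = sum_i g_i^2 / H_ii
  = (6.1907)^2/1 + (5.8839)^2/7 + (-7.7949)^2/15
  = 38.3248 + 4.9458 + 4.0507 = 47.3212
Step 3: Objective decrease = 0.5 * g^T H^(-1) g = 23.6606


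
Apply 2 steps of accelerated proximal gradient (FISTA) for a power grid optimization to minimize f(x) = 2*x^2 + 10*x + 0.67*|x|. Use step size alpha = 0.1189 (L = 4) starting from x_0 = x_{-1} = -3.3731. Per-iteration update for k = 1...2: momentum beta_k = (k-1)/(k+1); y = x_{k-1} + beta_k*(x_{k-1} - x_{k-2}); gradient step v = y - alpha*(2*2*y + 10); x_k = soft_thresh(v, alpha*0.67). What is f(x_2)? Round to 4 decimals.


FISTA on f(x) = 2*x^2 + 10*x + 0.67*|x|
L = 4, alpha = 0.1189
Iteration 1: beta = 0.0, y = -3.3731 + 0.0*(-3.3731 + 3.3731) = -3.3731
  grad(y) = -3.4924, v = y - alpha*grad = -2.9579
  prox(v) = soft_thresh(-2.9579, 0.0797) = -2.8782
Iteration 2: beta = 0.3333, y = -2.8782 + 0.3333*(-2.8782 + 3.3731) = -2.7132
  grad(y) = -0.8529, v = y - alpha*grad = -2.6118
  prox(v) = soft_thresh(-2.6118, 0.0797) = -2.5322
f(x_2) = 2*(-2.5322)^2 + 10*(-2.5322) + 0.67*|-2.5322| = -10.8014


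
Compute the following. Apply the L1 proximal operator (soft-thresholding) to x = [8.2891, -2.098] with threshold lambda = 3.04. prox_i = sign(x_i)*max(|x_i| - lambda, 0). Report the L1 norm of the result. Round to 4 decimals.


Soft-thresholding with lambda = 3.04:
prox(8.2891) = sign(8.2891)*max(|8.2891| - 3.04, 0) = 5.2491
prox(-2.098) = sign(-2.098)*max(|-2.098| - 3.04, 0) = 0.0
prox(x) = [5.2491, 0.0]
||prox(x)||_1 = 5.2491 + 0.0 = 5.2491


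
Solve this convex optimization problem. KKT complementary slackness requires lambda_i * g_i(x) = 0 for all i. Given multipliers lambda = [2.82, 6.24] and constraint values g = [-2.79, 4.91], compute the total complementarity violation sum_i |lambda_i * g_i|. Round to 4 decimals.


KKT complementary slackness check:
lambda_1 * g_1 = 2.82 * -2.79 = -7.8678
lambda_2 * g_2 = 6.24 * 4.91 = 30.6384
Total violation = 7.8678 + 30.6384 = 38.5062


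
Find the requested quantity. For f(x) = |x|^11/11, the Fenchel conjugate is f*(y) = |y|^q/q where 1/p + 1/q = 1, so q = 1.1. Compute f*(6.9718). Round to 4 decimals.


The conjugate exponent q satisfies 1/p + 1/q = 1.
p = 11, so q = 11/(11 - 1) = 1.1
|y|^q = 6.9718^1.1 = 8.466
f*(6.9718) = 8.466 / 1.1 = 7.6964


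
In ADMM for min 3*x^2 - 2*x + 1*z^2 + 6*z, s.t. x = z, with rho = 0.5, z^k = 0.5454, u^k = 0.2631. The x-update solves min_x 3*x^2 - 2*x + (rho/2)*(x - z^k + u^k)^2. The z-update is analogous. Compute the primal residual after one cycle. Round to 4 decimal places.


ADMM iteration with rho = 0.5, z^k = 0.5454, u^k = 0.2631
Step 1: x-update.
Minimize 3*x^2 - 2*x + (0.5/2)*(x - 0.5454 + 0.2631)^2
FOC: (2*3 + 0.5)*x = 2 + 0.5*(0.5454 - 0.2631)
x^{k+1} = 0.3294
Step 2: z-update.
Minimize 1*z^2 + 6*z + (0.5/2)*(0.3294 - z + 0.2631)^2
FOC: (2*1 + 0.5)*z = -6 + 0.5*(0.3294 + 0.2631)
z^{k+1} = -2.2815
Step 3: u-update.
u^{k+1} = 0.2631 + 0.3294 + 2.2815 = 2.874
Step 4: Primal residual = |0.3294 + 2.2815| = 2.6109


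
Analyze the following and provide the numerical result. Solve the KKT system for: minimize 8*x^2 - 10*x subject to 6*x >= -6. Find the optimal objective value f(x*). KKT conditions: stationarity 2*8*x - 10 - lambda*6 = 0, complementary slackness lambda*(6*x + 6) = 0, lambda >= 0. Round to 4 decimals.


Step 1: Try lambda = 0 (constraint inactive).
Stationarity: 2*8*x - 10 = 0
x* = 10/(2*8) = 0.625
Check constraint: 6*0.625 = 3.75 >= -6 -- satisfied.
Step 2: Compute optimal value.
f(x*) = 8*0.625^2 - 10*0.625 = -3.125


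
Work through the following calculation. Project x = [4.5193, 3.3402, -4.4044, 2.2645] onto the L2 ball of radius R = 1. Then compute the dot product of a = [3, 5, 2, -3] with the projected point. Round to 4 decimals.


Step 1: Compute ||x|| (intermediates to 6 decimals).
||x|| = sqrt(4.5193^2 + 3.3402^2 + (-4.4044)^2 + 2.2645^2) = 7.490508
Step 2: Project.
Since ||x|| > R, scale = R/||x|| = 1/7.490508 = 0.133502, proj(x) = scale * x
proj(x) = [0.603336, 0.445923, -0.587996, 0.302315]
Step 3: Dot product.
a^T * proj(x) = 3*0.603336 + 5*0.445923 + 2*(-0.587996) - 3*0.302315 = 1.9567


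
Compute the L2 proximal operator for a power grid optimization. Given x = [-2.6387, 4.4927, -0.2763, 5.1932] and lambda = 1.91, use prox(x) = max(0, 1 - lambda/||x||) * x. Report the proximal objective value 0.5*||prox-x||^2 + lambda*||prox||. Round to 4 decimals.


Step 1: Compute ||x||.
||x|| = 7.3616
Step 2: Compute scaling factor.
scale = max(0, 1 - 1.91/7.3616) = 0.7405
Step 3: prox(x) = [-1.9541, 3.327, -0.2046, 3.8458]
||prox(x)|| = 5.4516
Step 4: Proximal objective.
0.5*||prox-x||^2 = 1.8241
lambda*||prox|| = 10.4126
Total = 12.2366


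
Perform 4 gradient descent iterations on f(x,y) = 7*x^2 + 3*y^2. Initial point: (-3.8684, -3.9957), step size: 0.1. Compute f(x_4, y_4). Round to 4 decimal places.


Gradient descent on f(x,y) = 7*x^2 + 3*y^2.
Starting point: (-3.8684, -3.9957), alpha = 0.1
Step 1: grad_x = 2*7*-3.8684 = -54.1576, grad_y = 2*3*-3.9957 = -23.9742
  x_1 = -3.8684 - 0.1*-54.1576 = 1.5474
  y_1 = -3.9957 - 0.1*-23.9742 = -1.5983
Step 2: grad_x = 2*7*1.5474 = 21.663, grad_y = 2*3*-1.5983 = -9.5897
  x_2 = 1.5474 - 0.1*21.663 = -0.6189
  y_2 = -1.5983 - 0.1*-9.5897 = -0.6393
Step 3: grad_x = 2*7*-0.6189 = -8.6652, grad_y = 2*3*-0.6393 = -3.8359
  x_3 = -0.6189 - 0.1*-8.6652 = 0.2476
  y_3 = -0.6393 - 0.1*-3.8359 = -0.2557
Step 4: grad_x = 2*7*0.2476 = 3.4661, grad_y = 2*3*-0.2557 = -1.5343
  x_4 = 0.2476 - 0.1*3.4661 = -0.099
  y_4 = -0.2557 - 0.1*-1.5343 = -0.1023
f(-0.099, -0.1023) = 7*(-0.099)^2 + 3*(-0.1023)^2 = 0.1


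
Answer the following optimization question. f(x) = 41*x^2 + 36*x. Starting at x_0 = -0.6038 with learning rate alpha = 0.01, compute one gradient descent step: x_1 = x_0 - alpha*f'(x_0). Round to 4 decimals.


We compute the gradient at x_0 and apply the update.
f'(x) = 82*x + 36
f'(-0.6038) = 82*-0.6038 + 36 = -13.5116
x_1 = -0.6038 - 0.01*-13.5116 = -0.4687


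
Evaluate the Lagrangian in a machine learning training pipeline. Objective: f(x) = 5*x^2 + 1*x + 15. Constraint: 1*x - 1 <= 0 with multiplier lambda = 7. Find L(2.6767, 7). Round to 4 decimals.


Step 1: Evaluate f(x).
f(2.6767) = 5*2.6767^2 + 1*2.6767 + 15 = 53.5003
Step 2: Evaluate g(x).
g(2.6767) = 1*2.6767 - 1 = 1.6767
Step 3: Compute Lagrangian.
L = 53.5003 + 7*1.6767 = 65.2372


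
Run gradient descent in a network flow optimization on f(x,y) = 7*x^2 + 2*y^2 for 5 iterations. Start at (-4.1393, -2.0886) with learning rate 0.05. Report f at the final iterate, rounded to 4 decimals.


Gradient descent on f(x,y) = 7*x^2 + 2*y^2.
Starting point: (-4.1393, -2.0886), alpha = 0.05
Step 1: grad_x = 2*7*-4.1393 = -57.9502, grad_y = 2*2*-2.0886 = -8.3544
  x_1 = -4.1393 - 0.05*-57.9502 = -1.2418
  y_1 = -2.0886 - 0.05*-8.3544 = -1.6709
Step 2: grad_x = 2*7*-1.2418 = -17.3851, grad_y = 2*2*-1.6709 = -6.6835
  x_2 = -1.2418 - 0.05*-17.3851 = -0.3725
  y_2 = -1.6709 - 0.05*-6.6835 = -1.3367
Step 3: grad_x = 2*7*-0.3725 = -5.2155, grad_y = 2*2*-1.3367 = -5.3468
  x_3 = -0.3725 - 0.05*-5.2155 = -0.1118
  y_3 = -1.3367 - 0.05*-5.3468 = -1.0694
Step 4: grad_x = 2*7*-0.1118 = -1.5647, grad_y = 2*2*-1.0694 = -4.2775
  x_4 = -0.1118 - 0.05*-1.5647 = -0.0335
  y_4 = -1.0694 - 0.05*-4.2775 = -0.8555
Step 5: grad_x = 2*7*-0.0335 = -0.4694, grad_y = 2*2*-0.8555 = -3.422
  x_5 = -0.0335 - 0.05*-0.4694 = -0.0101
  y_5 = -0.8555 - 0.05*-3.422 = -0.6844
f(-0.0101, -0.6844) = 7*(-0.0101)^2 + 2*(-0.6844)^2 = 0.9375


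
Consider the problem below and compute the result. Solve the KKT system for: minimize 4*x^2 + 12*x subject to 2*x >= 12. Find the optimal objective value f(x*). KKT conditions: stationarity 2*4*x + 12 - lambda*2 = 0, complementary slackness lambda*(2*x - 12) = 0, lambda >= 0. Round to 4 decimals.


Step 1: Try lambda = 0 (constraint inactive).
x_unc = -12/(2*4) = -1.5
Check: 2*-1.5 = -3.0 < 12 -- violated!
Step 2: Constraint must be active: 2*x = 12
x* = 12/2 = 6.0
lambda = (2*4*6.0 + 12)/2 = 30.0
Step 3: Compute optimal value.
f(x*) = 4*6.0^2 + 12*6.0 = 216.0


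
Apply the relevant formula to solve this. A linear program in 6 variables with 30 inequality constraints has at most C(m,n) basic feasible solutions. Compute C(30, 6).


Each vertex corresponds to some choice of n active constraints out of m, so the number of vertices is at most C(m, n) = m! / (n!(m-n)!).
m = 30, n = 6
Numerator: 30 * 29 * 28 * 27 * 26 * 25
Denominator: 6! = 720
C(30, 6) = 593775


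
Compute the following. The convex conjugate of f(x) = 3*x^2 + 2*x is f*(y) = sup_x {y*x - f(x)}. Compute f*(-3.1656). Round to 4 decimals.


f*(y) = sup_x {y*x - a*x^2 - b*x} = sup_x {(y-b)*x - a*x^2}
FOC: (y - b) - 2a*x = 0 => x* = (y - b)/(2a)
x* = (-3.1656 - 2)/(2*3) = -0.8609
f*(-3.1656) = (y-b)^2/(4a) = (-3.1656 - 2)^2/(4*3)
= 26.6834/12 = 2.2236


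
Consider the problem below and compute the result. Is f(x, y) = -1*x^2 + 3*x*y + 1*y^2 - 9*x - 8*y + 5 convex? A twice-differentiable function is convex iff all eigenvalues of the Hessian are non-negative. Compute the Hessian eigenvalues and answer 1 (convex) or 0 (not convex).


The Hessian of f(x,y) = -1*x^2 + 3*x*y + 1*y^2 - 9*x - 8*y + 5 is:
H = [[-2, 3], [3, 2]]
Trace = -2 + 2 = 0
Determinant = -2*2 - (3)^2 = -13
Discriminant = (0)^2 - 4*-13 = 52.0
Eigenvalues: lambda_1 = -3.6056, lambda_2 = 3.6056
The function is not convex.

0


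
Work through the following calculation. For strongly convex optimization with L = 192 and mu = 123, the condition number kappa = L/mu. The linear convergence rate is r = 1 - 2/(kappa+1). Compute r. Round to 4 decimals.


Step 1: Compute the condition number.
kappa = L/mu = 192/123 = 1.561
Step 2: Compute the convergence rate.
r = 1 - 2/(kappa + 1) = 1 - 2*mu/(L + mu) = (L - mu)/(L + mu) = 69/315 = 0.219


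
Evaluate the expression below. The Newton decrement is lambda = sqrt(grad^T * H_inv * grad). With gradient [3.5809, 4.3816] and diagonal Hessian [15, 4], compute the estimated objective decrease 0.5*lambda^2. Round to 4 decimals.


Step 1: H is diagonal, so H^(-1) * g = [0.2387, 1.0954].
Step 2: g^T H^(-1) g = sum_i g_i^2 / H_ii
  = (3.5809)^2/15 + (4.3816)^2/4
  = 0.8549 + 4.7996 = 5.6545
Step 3: Objective decrease = 0.5 * g^T H^(-1) g = 2.8272


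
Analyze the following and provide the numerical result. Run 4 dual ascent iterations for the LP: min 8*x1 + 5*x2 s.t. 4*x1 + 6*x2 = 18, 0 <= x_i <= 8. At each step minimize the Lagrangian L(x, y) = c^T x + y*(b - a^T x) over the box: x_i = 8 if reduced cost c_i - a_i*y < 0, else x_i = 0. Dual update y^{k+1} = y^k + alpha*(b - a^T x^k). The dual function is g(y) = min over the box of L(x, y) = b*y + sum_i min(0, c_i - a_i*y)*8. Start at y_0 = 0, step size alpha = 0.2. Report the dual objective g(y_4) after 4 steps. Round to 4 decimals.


Dual ascent for LP: min 8*x1 + 5*x2, 4*x1 + 6*x2 = 18, 0 <= x_i <= 8
Step 1: y^k = 0.0, reduced costs: (8.0, 5.0)
  x^k = (0.0, 0.0), subgradient = b - a^T x = 18.0
  y^{k+1} = 0.0 + 0.2*18.0 = 3.6
Step 2: y^k = 3.6, reduced costs: (-6.4, -16.6)
  x^k = (8.0, 8.0), subgradient = b - a^T x = -62.0
  y^{k+1} = 3.6 + 0.2*-62.0 = -8.8
Step 3: y^k = -8.8, reduced costs: (43.2, 57.8)
  x^k = (0.0, 0.0), subgradient = b - a^T x = 18.0
  y^{k+1} = -8.8 + 0.2*18.0 = -5.2
Step 4: y^k = -5.2, reduced costs: (28.8, 36.2)
  x^k = (0.0, 0.0), subgradient = b - a^T x = 18.0
  y^{k+1} = -5.2 + 0.2*18.0 = -1.6
Dual objective at y_4 = -1.6: reduced costs (14.4, 14.6), box minimizer x = (0.0, 0.0)
g(y_4) = b*y + (c1 - a1*y)*x1 + (c2 - a2*y)*x2 = 18*(-1.6) + 14.4*0.0 + 14.6*0.0 = -28.8 + 0.0 + 0.0 = -28.8


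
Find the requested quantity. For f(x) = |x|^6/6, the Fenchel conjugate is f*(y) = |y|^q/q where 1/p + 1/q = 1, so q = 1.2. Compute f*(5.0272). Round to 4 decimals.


The conjugate exponent q satisfies 1/p + 1/q = 1.
p = 6, so q = 6/(6 - 1) = 1.2
|y|^q = 5.0272^1.2 = 6.9437
f*(5.0272) = 6.9437 / 1.2 = 5.7864


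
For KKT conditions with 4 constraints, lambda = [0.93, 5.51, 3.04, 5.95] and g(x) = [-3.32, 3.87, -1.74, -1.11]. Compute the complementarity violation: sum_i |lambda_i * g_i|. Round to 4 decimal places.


KKT complementary slackness check:
lambda_1 * g_1 = 0.93 * -3.32 = -3.0876
lambda_2 * g_2 = 5.51 * 3.87 = 21.3237
lambda_3 * g_3 = 3.04 * -1.74 = -5.2896
lambda_4 * g_4 = 5.95 * -1.11 = -6.6045
Total violation = 3.0876 + 21.3237 + 5.2896 + 6.6045 = 36.3054


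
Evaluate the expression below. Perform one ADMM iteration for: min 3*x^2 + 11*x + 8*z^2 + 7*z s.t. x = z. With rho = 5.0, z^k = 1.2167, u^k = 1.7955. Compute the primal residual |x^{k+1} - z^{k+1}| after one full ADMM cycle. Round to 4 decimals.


ADMM iteration with rho = 5.0, z^k = 1.2167, u^k = 1.7955
Step 1: x-update.
Minimize 3*x^2 + 11*x + (5.0/2)*(x - 1.2167 + 1.7955)^2
FOC: (2*3 + 5.0)*x = -11 + 5.0*(1.2167 - 1.7955)
x^{k+1} = -1.2631
Step 2: z-update.
Minimize 8*z^2 + 7*z + (5.0/2)*(-1.2631 - z + 1.7955)^2
FOC: (2*8 + 5.0)*z = -7 + 5.0*(-1.2631 + 1.7955)
z^{k+1} = -0.2066
Step 3: u-update.
u^{k+1} = 1.7955 - 1.2631 + 0.2066 = 0.739
Step 4: Primal residual = |-1.2631 + 0.2066| = 1.0565


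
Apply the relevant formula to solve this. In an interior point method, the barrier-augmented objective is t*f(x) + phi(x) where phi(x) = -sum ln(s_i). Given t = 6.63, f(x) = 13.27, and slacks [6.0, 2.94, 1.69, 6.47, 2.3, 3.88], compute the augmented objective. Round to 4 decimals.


Step 1: Compute log-barrier.
ln values: [1.7918, 1.0784, 0.5247, 1.8672, 0.8329, 1.3558]
phi = -(1.7918 + 1.0784 + 0.5247 + 1.8672 + 0.8329 + 1.3558) = -7.4508
Step 2: Compute augmented objective.
t*f(x) = 6.63*13.27 = 87.9801
Total = 87.9801 - 7.4508 = 80.5293


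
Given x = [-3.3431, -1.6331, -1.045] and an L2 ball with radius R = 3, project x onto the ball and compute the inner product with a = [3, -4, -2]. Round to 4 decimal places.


Step 1: Compute ||x|| (intermediates to 6 decimals).
||x|| = sqrt((-3.3431)^2 + (-1.6331)^2 + (-1.045)^2) = 3.864629
Step 2: Project.
Since ||x|| > R, scale = R/||x|| = 3/3.864629 = 0.776271, proj(x) = scale * x
proj(x) = [-2.595152, -1.267728, -0.811203]
Step 3: Dot product.
a^T * proj(x) = 3*(-2.595152) - 4*(-1.267728) - 2*(-0.811203) = -1.0921


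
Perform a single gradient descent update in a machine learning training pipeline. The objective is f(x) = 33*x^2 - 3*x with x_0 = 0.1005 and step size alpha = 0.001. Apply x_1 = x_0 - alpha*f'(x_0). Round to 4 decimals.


We compute the gradient at x_0 and apply the update.
f'(x) = 66*x - 3
f'(0.1005) = 66*0.1005 - 3 = 3.633
x_1 = 0.1005 - 0.001*3.633 = 0.0969


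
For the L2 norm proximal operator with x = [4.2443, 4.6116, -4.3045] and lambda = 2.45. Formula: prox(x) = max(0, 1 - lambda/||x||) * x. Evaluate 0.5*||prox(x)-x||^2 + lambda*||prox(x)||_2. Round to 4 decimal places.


Step 1: Compute ||x||.
||x|| = 7.6033
Step 2: Compute scaling factor.
scale = max(0, 1 - 2.45/7.6033) = 0.6778
Step 3: prox(x) = [2.8767, 3.1256, -2.9175]
||prox(x)|| = 5.1533
Step 4: Proximal objective.
0.5*||prox-x||^2 = 3.0013
lambda*||prox|| = 12.6256
Total = 15.6268


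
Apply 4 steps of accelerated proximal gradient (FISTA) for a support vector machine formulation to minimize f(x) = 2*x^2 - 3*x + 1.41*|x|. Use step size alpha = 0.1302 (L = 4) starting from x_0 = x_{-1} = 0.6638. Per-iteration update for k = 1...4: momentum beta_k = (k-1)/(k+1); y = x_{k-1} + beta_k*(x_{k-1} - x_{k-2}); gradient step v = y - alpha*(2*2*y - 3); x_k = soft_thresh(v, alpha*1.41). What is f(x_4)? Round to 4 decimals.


FISTA on f(x) = 2*x^2 - 3*x + 1.41*|x|
L = 4, alpha = 0.1302
Iteration 1: beta = 0.0, y = 0.6638 + 0.0*(0.6638 - 0.6638) = 0.6638
  grad(y) = -0.3448, v = y - alpha*grad = 0.7087
  prox(v) = soft_thresh(0.7087, 0.1836) = 0.5251
Iteration 2: beta = 0.3333, y = 0.5251 + 0.3333*(0.5251 - 0.6638) = 0.4789
  grad(y) = -1.0845, v = y - alpha*grad = 0.6201
  prox(v) = soft_thresh(0.6201, 0.1836) = 0.4365
Iteration 3: beta = 0.5, y = 0.4365 + 0.5*(0.4365 - 0.5251) = 0.3922
  grad(y) = -1.4312, v = y - alpha*grad = 0.5785
  prox(v) = soft_thresh(0.5785, 0.1836) = 0.395
Iteration 4: beta = 0.6, y = 0.395 + 0.6*(0.395 - 0.4365) = 0.37
  grad(y) = -1.5199, v = y - alpha*grad = 0.5679
  prox(v) = soft_thresh(0.5679, 0.1836) = 0.3843
f(x_4) = 2*0.3843^2 - 3*0.3843 + 1.41*|0.3843| = -0.3157


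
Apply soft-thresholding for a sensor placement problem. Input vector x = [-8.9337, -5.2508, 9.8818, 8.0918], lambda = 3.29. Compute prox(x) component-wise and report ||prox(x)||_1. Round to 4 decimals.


Soft-thresholding with lambda = 3.29:
prox(-8.9337) = sign(-8.9337)*max(|-8.9337| - 3.29, 0) = -5.6437
prox(-5.2508) = sign(-5.2508)*max(|-5.2508| - 3.29, 0) = -1.9608
prox(9.8818) = sign(9.8818)*max(|9.8818| - 3.29, 0) = 6.5918
prox(8.0918) = sign(8.0918)*max(|8.0918| - 3.29, 0) = 4.8018
prox(x) = [-5.6437, -1.9608, 6.5918, 4.8018]
||prox(x)||_1 = 5.6437 + 1.9608 + 6.5918 + 4.8018 = 18.9981


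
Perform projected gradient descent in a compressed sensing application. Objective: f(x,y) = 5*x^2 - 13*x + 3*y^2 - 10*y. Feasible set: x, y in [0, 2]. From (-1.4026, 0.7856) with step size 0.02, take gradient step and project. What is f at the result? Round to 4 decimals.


Step 1: Compute gradient at (-1.4026, 0.7856).
grad_x = 2*5*-1.4026 - 13 = -27.026
grad_y = 2*3*0.7856 - 10 = -5.2864
Step 2: Gradient step.
x_raw = -1.4026 - 0.02*-27.026 = -0.8621
y_raw = 0.7856 - 0.02*-5.2864 = 0.8913
Step 3: Project onto [0, 2].
x_proj = clip(-0.8621) = 0.0
y_proj = clip(0.8913) = 0.8913
Step 4: Evaluate f.
f(0.0, 0.8913) = -6.5299


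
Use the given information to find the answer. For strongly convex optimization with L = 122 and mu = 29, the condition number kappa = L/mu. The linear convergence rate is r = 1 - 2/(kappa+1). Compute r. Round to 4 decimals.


Step 1: Compute the condition number.
kappa = L/mu = 122/29 = 4.2069
Step 2: Compute the convergence rate.
r = 1 - 2/(kappa + 1) = 1 - 2*mu/(L + mu) = (L - mu)/(L + mu) = 93/151 = 0.6159


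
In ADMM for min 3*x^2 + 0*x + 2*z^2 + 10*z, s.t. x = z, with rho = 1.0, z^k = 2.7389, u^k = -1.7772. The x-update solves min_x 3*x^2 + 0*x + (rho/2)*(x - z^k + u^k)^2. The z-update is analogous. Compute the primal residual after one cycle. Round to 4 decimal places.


ADMM iteration with rho = 1.0, z^k = 2.7389, u^k = -1.7772
Step 1: x-update.
Minimize 3*x^2 + 0*x + (1.0/2)*(x - 2.7389 - 1.7772)^2
FOC: (2*3 + 1.0)*x = 0 + 1.0*(2.7389 + 1.7772)
x^{k+1} = 0.6452
Step 2: z-update.
Minimize 2*z^2 + 10*z + (1.0/2)*(0.6452 - z - 1.7772)^2
FOC: (2*2 + 1.0)*z = -10 + 1.0*(0.6452 - 1.7772)
z^{k+1} = -2.2264
Step 3: u-update.
u^{k+1} = -1.7772 + 0.6452 + 2.2264 = 1.0944
Step 4: Primal residual = |0.6452 + 2.2264| = 2.8716


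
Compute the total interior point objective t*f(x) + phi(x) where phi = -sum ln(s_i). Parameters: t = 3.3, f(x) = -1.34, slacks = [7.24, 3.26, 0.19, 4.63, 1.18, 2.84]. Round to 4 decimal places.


Step 1: Compute log-barrier.
ln values: [1.9796, 1.1817, -1.6607, 1.5326, 0.1655, 1.0438]
phi = -(1.9796 + 1.1817 - 1.6607 + 1.5326 + 0.1655 + 1.0438) = -4.2425
Step 2: Compute augmented objective.
t*f(x) = 3.3*-1.34 = -4.422
Total = -4.422 - 4.2425 = -8.6645


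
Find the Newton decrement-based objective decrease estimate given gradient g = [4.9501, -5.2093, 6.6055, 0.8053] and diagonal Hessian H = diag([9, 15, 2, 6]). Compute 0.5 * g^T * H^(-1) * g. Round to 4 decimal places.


Step 1: H is diagonal, so H^(-1) * g = [0.55, -0.3473, 3.3028, 0.1342].
Step 2: g^T H^(-1) g = sum_i g_i^2 / H_ii
  = (4.9501)^2/9 + (-5.2093)^2/15 + (6.6055)^2/2 + (0.8053)^2/6
  = 2.7226 + 1.8091 + 21.8163 + 0.1081 = 26.4561
Step 3: Objective decrease = 0.5 * g^T H^(-1) g = 13.2281


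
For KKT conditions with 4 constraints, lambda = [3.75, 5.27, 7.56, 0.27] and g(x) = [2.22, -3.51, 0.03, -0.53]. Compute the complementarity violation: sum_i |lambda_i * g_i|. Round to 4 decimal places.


KKT complementary slackness check:
lambda_1 * g_1 = 3.75 * 2.22 = 8.325
lambda_2 * g_2 = 5.27 * -3.51 = -18.4977
lambda_3 * g_3 = 7.56 * 0.03 = 0.2268
lambda_4 * g_4 = 0.27 * -0.53 = -0.1431
Total violation = 8.325 + 18.4977 + 0.2268 + 0.1431 = 27.1926


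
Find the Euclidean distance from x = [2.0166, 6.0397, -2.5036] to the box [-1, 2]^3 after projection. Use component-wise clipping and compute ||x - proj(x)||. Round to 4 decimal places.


Project each component onto [-1, 2].
clip(2.0166) = 2.0, clip(6.0397) = 2.0, clip(-2.5036) = -1.0
Projection = [2.0, 2.0, -1.0]
Squared diffs: [0.0003, 16.3192, 2.2608]
Distance = sqrt(18.5803) = 4.3105


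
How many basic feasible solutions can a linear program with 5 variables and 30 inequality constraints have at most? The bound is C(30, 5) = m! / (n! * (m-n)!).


Each vertex corresponds to some choice of n active constraints out of m, so the number of vertices is at most C(m, n) = m! / (n!(m-n)!).
m = 30, n = 5
Numerator: 30 * 29 * 28 * 27 * 26
Denominator: 5! = 120
C(30, 5) = 142506


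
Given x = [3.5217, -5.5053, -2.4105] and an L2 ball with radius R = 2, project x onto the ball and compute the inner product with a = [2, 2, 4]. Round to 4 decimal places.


Step 1: Compute ||x|| (intermediates to 6 decimals).
||x|| = sqrt(3.5217^2 + (-5.5053)^2 + (-2.4105)^2) = 6.965717
Step 2: Project.
Since ||x|| > R, scale = R/||x|| = 2/6.965717 = 0.28712, proj(x) = scale * x
proj(x) = [1.011151, -1.580682, -0.692103]
Step 3: Dot product.
a^T * proj(x) = 2*1.011151 + 2*(-1.580682) + 4*(-0.692103) = -3.9075


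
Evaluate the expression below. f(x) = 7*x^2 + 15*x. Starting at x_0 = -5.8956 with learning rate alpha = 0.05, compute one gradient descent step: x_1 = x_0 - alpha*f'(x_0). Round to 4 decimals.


We compute the gradient at x_0 and apply the update.
f'(x) = 14*x + 15
f'(-5.8956) = 14*-5.8956 + 15 = -67.5384
x_1 = -5.8956 - 0.05*-67.5384 = -2.5187


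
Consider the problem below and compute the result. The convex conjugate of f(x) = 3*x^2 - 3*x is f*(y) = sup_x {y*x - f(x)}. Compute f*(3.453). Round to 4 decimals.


f*(y) = sup_x {y*x - a*x^2 - b*x} = sup_x {(y-b)*x - a*x^2}
FOC: (y - b) - 2a*x = 0 => x* = (y - b)/(2a)
x* = (3.453 + 3)/(2*3) = 1.0755
f*(3.453) = (y-b)^2/(4a) = (3.453 + 3)^2/(4*3)
= 41.6412/12 = 3.4701


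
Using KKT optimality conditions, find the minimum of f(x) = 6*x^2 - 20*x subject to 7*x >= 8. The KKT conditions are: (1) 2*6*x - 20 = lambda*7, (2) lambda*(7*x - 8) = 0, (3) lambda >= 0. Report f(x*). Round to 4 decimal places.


Step 1: Try lambda = 0 (constraint inactive).
Stationarity: 2*6*x - 20 = 0
x* = 20/(2*6) = 5/3 = 1.6667 (rounded; the exact value 5/3 is used below)
Check constraint: 7*1.6667 = 11.6669 >= 8 -- satisfied.
Step 2: Compute optimal value.
f(x*) = 6*(5/3)^2 - 20*(5/3) = -16.6667


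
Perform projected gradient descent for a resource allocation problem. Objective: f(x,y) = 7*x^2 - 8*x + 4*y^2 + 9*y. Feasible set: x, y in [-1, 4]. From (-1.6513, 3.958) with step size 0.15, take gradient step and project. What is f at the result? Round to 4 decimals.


Step 1: Compute gradient at (-1.6513, 3.958).
grad_x = 2*7*-1.6513 - 8 = -31.1182
grad_y = 2*4*3.958 + 9 = 40.664
Step 2: Gradient step.
x_raw = -1.6513 - 0.15*-31.1182 = 3.0164
y_raw = 3.958 - 0.15*40.664 = -2.1416
Step 3: Project onto [-1, 4].
x_proj = clip(3.0164) = 3.0164
y_proj = clip(-2.1416) = -1.0
Step 4: Evaluate f.
f(3.0164, -1.0) = 34.5605


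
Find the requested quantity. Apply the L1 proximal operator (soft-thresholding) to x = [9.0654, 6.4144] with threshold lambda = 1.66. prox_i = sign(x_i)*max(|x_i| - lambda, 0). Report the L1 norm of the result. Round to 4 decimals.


Soft-thresholding with lambda = 1.66:
prox(9.0654) = sign(9.0654)*max(|9.0654| - 1.66, 0) = 7.4054
prox(6.4144) = sign(6.4144)*max(|6.4144| - 1.66, 0) = 4.7544
prox(x) = [7.4054, 4.7544]
||prox(x)||_1 = 7.4054 + 4.7544 = 12.1598


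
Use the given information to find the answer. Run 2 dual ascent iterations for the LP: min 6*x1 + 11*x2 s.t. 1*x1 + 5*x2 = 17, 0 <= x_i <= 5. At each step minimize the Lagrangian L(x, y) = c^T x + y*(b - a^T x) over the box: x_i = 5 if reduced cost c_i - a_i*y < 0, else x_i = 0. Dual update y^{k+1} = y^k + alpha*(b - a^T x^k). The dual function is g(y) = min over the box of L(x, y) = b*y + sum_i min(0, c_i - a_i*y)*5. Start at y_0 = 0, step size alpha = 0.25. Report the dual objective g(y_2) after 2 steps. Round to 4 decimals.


Dual ascent for LP: min 6*x1 + 11*x2, 1*x1 + 5*x2 = 17, 0 <= x_i <= 5
Step 1: y^k = 0.0, reduced costs: (6.0, 11.0)
  x^k = (0.0, 0.0), subgradient = b - a^T x = 17.0
  y^{k+1} = 0.0 + 0.25*17.0 = 4.25
Step 2: y^k = 4.25, reduced costs: (1.75, -10.25)
  x^k = (0.0, 5.0), subgradient = b - a^T x = -8.0
  y^{k+1} = 4.25 + 0.25*-8.0 = 2.25
Dual objective at y_2 = 2.25: reduced costs (3.75, -0.25), box minimizer x = (0.0, 5.0)
g(y_2) = b*y + (c1 - a1*y)*x1 + (c2 - a2*y)*x2 = 17*2.25 + 3.75*0.0 + (-0.25)*5.0 = 38.25 + 0.0 - 1.25 = 37.0


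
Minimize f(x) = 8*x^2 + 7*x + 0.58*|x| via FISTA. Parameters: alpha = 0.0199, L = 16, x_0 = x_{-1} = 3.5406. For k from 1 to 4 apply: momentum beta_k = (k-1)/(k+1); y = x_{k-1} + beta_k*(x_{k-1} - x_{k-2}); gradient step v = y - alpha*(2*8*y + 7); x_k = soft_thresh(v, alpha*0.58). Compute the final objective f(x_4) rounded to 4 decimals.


FISTA on f(x) = 8*x^2 + 7*x + 0.58*|x|
L = 16, alpha = 0.0199
Iteration 1: beta = 0.0, y = 3.5406 + 0.0*(3.5406 - 3.5406) = 3.5406
  grad(y) = 63.6496, v = y - alpha*grad = 2.274
  prox(v) = soft_thresh(2.274, 0.0115) = 2.2624
Iteration 2: beta = 0.3333, y = 2.2624 + 0.3333*(2.2624 - 3.5406) = 1.8364
  grad(y) = 36.382, v = y - alpha*grad = 1.1124
  prox(v) = soft_thresh(1.1124, 0.0115) = 1.1008
Iteration 3: beta = 0.5, y = 1.1008 + 0.5*(1.1008 - 2.2624) = 0.52
  grad(y) = 15.3205, v = y - alpha*grad = 0.2152
  prox(v) = soft_thresh(0.2152, 0.0115) = 0.2036
Iteration 4: beta = 0.6, y = 0.2036 + 0.6*(0.2036 - 1.1008) = -0.3347
  grad(y) = 1.6445, v = y - alpha*grad = -0.3674
  prox(v) = soft_thresh(-0.3674, 0.0115) = -0.3559
f(x_4) = 8*(-0.3559)^2 + 7*(-0.3559) + 0.58*|-0.3559| = -1.2716


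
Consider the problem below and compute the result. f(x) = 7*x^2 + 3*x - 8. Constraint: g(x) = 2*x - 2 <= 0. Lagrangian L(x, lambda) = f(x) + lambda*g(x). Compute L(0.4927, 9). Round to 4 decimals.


Step 1: Evaluate f(x).
f(0.4927) = 7*0.4927^2 + 3*0.4927 - 8 = -4.8226
Step 2: Evaluate g(x).
g(0.4927) = 2*0.4927 - 2 = -1.0146
Step 3: Compute Lagrangian.
L = -4.8226 + 9*-1.0146 = -13.954


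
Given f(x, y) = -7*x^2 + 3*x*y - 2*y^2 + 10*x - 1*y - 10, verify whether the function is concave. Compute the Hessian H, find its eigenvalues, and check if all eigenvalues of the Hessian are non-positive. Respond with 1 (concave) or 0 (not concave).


The Hessian of f(x,y) = -7*x^2 + 3*x*y - 2*y^2 + 10*x - 1*y - 10 is:
H = [[-14, 3], [3, -4]]
Trace = -14 - 4 = -18
Determinant = -14*-4 - (3)^2 = 47
Discriminant = (-18)^2 - 4*47 = 136.0
Eigenvalues: lambda_1 = -14.831, lambda_2 = -3.169
The function is concave.

1


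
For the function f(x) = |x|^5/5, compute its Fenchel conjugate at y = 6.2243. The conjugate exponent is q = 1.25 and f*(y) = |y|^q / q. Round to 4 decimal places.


The conjugate exponent q satisfies 1/p + 1/q = 1.
p = 5, so q = 5/(5 - 1) = 1.25
|y|^q = 6.2243^1.25 = 9.8313
f*(6.2243) = 9.8313 / 1.25 = 7.8651


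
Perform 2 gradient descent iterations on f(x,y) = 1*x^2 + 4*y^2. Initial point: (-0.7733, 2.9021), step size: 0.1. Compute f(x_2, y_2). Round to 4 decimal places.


Gradient descent on f(x,y) = 1*x^2 + 4*y^2.
Starting point: (-0.7733, 2.9021), alpha = 0.1
Step 1: grad_x = 2*1*-0.7733 = -1.5466, grad_y = 2*4*2.9021 = 23.2168
  x_1 = -0.7733 - 0.1*-1.5466 = -0.6186
  y_1 = 2.9021 - 0.1*23.2168 = 0.5804
Step 2: grad_x = 2*1*-0.6186 = -1.2373, grad_y = 2*4*0.5804 = 4.6434
  x_2 = -0.6186 - 0.1*-1.2373 = -0.4949
  y_2 = 0.5804 - 0.1*4.6434 = 0.1161
f(-0.4949, 0.1161) = 1*(-0.4949)^2 + 4*0.1161^2 = 0.2988


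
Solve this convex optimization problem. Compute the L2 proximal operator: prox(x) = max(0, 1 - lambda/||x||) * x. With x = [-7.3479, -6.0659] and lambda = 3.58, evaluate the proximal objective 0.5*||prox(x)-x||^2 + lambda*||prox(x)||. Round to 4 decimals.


Step 1: Compute ||x||.
||x|| = 9.5282
Step 2: Compute scaling factor.
scale = max(0, 1 - 3.58/9.5282) = 0.6243
Step 3: prox(x) = [-4.5871, -3.7868]
||prox(x)|| = 5.9482
Step 4: Proximal objective.
0.5*||prox-x||^2 = 6.4082
lambda*||prox|| = 21.2946
Total = 27.7028


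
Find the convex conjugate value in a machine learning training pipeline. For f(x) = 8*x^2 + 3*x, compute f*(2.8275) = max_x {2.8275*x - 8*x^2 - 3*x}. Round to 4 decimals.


f*(y) = sup_x {y*x - a*x^2 - b*x} = sup_x {(y-b)*x - a*x^2}
FOC: (y - b) - 2a*x = 0 => x* = (y - b)/(2a)
x* = (2.8275 - 3)/(2*8) = -0.0108
f*(2.8275) = (y-b)^2/(4a) = (2.8275 - 3)^2/(4*8)
= 0.0298/32 = 0.0009


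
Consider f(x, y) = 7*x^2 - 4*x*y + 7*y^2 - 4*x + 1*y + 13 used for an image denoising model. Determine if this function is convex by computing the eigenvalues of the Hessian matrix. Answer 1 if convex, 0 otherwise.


The Hessian of f(x,y) = 7*x^2 - 4*x*y + 7*y^2 - 4*x + 1*y + 13 is:
H = [[14, -4], [-4, 14]]
Trace = 14 + 14 = 28
Determinant = 14*14 - (-4)^2 = 180
Discriminant = (28)^2 - 4*180 = 64.0
Eigenvalues: lambda_1 = 10.0, lambda_2 = 18.0
The function is convex.

1


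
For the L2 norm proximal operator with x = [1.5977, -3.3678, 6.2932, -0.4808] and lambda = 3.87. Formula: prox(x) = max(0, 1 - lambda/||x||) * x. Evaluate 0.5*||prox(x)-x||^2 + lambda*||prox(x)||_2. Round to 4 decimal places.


Step 1: Compute ||x||.
||x|| = 7.3301
Step 2: Compute scaling factor.
scale = max(0, 1 - 3.87/7.3301) = 0.472
Step 3: prox(x) = [0.7542, -1.5897, 2.9706, -0.227]
||prox(x)|| = 3.4601
Step 4: Proximal objective.
0.5*||prox-x||^2 = 7.4885
lambda*||prox|| = 13.3906
Total = 20.879


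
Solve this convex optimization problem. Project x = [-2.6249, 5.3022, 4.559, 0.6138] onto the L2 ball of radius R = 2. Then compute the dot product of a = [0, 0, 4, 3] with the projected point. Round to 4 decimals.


Step 1: Compute ||x|| (intermediates to 6 decimals).
||x|| = sqrt((-2.6249)^2 + 5.3022^2 + 4.559^2 + 0.6138^2) = 7.494308
Step 2: Project.
Since ||x|| > R, scale = R/||x|| = 2/7.494308 = 0.266869, proj(x) = scale * x
proj(x) = [-0.700504, 1.414993, 1.216656, 0.163804]
Step 3: Dot product.
a^T * proj(x) = 0*(-0.700504) + 0*1.414993 + 4*1.216656 + 3*0.163804 = 5.358


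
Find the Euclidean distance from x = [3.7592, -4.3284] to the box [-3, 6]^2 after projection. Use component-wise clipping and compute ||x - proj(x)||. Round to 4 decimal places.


Project each component onto [-3, 6].
clip(3.7592) = 3.7592, clip(-4.3284) = -3.0
Projection = [3.7592, -3.0]
Squared diffs: [0.0, 1.7646]
Distance = sqrt(1.7646) = 1.3284


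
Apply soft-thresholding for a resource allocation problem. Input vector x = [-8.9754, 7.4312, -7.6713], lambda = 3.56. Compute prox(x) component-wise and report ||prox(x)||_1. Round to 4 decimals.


Soft-thresholding with lambda = 3.56:
prox(-8.9754) = sign(-8.9754)*max(|-8.9754| - 3.56, 0) = -5.4154
prox(7.4312) = sign(7.4312)*max(|7.4312| - 3.56, 0) = 3.8712
prox(-7.6713) = sign(-7.6713)*max(|-7.6713| - 3.56, 0) = -4.1113
prox(x) = [-5.4154, 3.8712, -4.1113]
||prox(x)||_1 = 5.4154 + 3.8712 + 4.1113 = 13.3979


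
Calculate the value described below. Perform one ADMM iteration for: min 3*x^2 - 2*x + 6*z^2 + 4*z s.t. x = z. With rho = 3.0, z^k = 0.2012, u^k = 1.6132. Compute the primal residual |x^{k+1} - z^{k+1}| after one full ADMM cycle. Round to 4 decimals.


ADMM iteration with rho = 3.0, z^k = 0.2012, u^k = 1.6132
Step 1: x-update.
Minimize 3*x^2 - 2*x + (3.0/2)*(x - 0.2012 + 1.6132)^2
FOC: (2*3 + 3.0)*x = 2 + 3.0*(0.2012 - 1.6132)
x^{k+1} = -0.2484
Step 2: z-update.
Minimize 6*z^2 + 4*z + (3.0/2)*(-0.2484 - z + 1.6132)^2
FOC: (2*6 + 3.0)*z = -4 + 3.0*(-0.2484 + 1.6132)
z^{k+1} = 0.0063
Step 3: u-update.
u^{k+1} = 1.6132 - 0.2484 - 0.0063 = 1.3585
Step 4: Primal residual = |-0.2484 - 0.0063| = 0.2547


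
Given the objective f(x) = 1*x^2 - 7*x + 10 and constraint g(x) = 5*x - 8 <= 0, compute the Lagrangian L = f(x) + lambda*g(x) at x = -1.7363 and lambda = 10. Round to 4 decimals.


Step 1: Evaluate f(x).
f(-1.7363) = 1*(-1.7363)^2 - 7*(-1.7363) + 10 = 25.1688
Step 2: Evaluate g(x).
g(-1.7363) = 5*-1.7363 - 8 = -16.6815
Step 3: Compute Lagrangian.
L = 25.1688 + 10*-16.6815 = -141.6462
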